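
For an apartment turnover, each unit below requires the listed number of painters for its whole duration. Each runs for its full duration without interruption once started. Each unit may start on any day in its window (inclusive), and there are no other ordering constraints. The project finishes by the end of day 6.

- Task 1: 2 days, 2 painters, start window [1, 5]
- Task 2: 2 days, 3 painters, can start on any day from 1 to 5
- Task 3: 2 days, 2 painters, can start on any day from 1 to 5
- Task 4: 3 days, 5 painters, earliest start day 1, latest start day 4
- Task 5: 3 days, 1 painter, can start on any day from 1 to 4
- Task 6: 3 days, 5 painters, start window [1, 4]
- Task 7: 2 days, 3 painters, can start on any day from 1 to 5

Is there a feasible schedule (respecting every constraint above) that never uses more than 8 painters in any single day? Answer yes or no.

Total painter-days = 53; over 6 days the average is 53/6 > 8, so some day must exceed 8.

no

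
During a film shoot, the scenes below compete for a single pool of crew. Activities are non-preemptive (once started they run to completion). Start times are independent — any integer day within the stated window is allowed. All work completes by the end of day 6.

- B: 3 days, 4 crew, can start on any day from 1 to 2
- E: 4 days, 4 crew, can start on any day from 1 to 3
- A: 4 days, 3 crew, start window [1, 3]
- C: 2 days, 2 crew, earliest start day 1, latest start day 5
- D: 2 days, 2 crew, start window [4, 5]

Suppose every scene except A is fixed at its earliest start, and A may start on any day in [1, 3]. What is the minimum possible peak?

11

A@1: d1:13  d2:13  d3:11  d4:9  d5:2  d6:0 → peak 13
A@2: d1:10  d2:13  d3:11  d4:9  d5:5  d6:0 → peak 13
A@3: d1:10  d2:10  d3:11  d4:9  d5:5  d6:3 → peak 11
Best is A@3, peak 11.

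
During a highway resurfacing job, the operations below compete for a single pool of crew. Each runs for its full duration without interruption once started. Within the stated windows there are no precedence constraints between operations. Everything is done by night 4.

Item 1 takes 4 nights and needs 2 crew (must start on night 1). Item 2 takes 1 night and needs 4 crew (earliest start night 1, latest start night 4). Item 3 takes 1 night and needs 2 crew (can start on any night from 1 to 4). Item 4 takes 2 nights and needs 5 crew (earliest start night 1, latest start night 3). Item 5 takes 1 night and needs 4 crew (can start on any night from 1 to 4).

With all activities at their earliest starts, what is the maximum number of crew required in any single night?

Early-start schedule: Item 1@1, Item 2@1, Item 3@1, Item 4@1, Item 5@1.
Load per night: night 1: 17, night 2: 7, night 3: 2, night 4: 2.
Peak is 17.

17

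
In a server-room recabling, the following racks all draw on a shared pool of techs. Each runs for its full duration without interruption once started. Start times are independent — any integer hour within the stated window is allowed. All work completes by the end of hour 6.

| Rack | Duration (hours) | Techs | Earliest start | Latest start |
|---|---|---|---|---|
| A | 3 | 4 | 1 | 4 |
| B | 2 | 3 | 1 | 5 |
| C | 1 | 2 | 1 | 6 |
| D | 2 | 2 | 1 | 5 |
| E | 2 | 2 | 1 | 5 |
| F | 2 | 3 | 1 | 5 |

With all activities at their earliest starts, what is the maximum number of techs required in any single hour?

Early-start schedule: A@1, B@1, C@1, D@1, E@1, F@1.
Load per hour: hour 1: 16, hour 2: 14, hour 3: 4, hour 4: 0, hour 5: 0, hour 6: 0.
Peak is 16.

16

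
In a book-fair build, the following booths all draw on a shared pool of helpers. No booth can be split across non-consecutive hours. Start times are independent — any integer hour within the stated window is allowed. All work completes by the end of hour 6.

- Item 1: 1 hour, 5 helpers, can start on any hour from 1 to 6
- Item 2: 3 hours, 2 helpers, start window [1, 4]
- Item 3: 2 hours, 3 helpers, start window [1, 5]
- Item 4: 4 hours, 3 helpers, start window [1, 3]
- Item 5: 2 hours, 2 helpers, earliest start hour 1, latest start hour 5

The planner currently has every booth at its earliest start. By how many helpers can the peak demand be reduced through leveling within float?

8

Early-start peak: h1:15  h2:10  h3:5  h4:3  h5:0  h6:0 ⇒ 15.
Leveled (Item 1@1, Item 2@1, Item 3@4, Item 4@2, Item 5@2): h1:7  h2:7  h3:7  h4:6  h5:6  h6:0 ⇒ 7.
Reduction 15 − 7 = 8.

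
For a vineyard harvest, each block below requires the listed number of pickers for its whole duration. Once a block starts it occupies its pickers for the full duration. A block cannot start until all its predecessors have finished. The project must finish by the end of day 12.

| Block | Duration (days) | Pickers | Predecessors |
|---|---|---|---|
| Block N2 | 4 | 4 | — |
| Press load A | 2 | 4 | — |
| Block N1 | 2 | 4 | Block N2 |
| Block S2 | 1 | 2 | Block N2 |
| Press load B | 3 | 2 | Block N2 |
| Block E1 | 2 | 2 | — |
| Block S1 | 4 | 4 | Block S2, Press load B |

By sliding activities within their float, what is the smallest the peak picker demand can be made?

6

Early-start (Block N2@1, Press load A@1, Block N1@5, Block S2@5, Press load B@5, Block E1@1, Block S1@8) gives peak 10: d1:10  d2:10  d3:4  d4:4  d5:8  d6:6  d7:2  d8:4  d9:4  d10:4  d11:4  d12:0.
Shift Press load A→5, Block N1→7, Press load B→6, Block S1→9.
Schedule Block N2@1, Press load A@5, Block N1@7, Block S2@5, Press load B@6, Block E1@1, Block S1@9: d1:6  d2:6  d3:4  d4:4  d5:6  d6:6  d7:6  d8:6  d9:4  d10:4  d11:4  d12:4 — peak 6.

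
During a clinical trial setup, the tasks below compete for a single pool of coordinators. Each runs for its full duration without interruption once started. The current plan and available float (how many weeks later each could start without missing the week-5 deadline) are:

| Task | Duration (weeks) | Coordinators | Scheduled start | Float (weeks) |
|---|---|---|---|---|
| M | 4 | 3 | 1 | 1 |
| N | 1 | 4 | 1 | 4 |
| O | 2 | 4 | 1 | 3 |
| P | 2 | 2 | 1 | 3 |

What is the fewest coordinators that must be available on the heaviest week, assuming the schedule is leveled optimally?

7

Early-start (M@1, N@1, O@1, P@1) gives peak 13: w1:13  w2:9  w3:3  w4:3  w5:0.
Shift O→2, P→4.
Schedule M@1, N@1, O@2, P@4: w1:7  w2:7  w3:7  w4:5  w5:2 — peak 7.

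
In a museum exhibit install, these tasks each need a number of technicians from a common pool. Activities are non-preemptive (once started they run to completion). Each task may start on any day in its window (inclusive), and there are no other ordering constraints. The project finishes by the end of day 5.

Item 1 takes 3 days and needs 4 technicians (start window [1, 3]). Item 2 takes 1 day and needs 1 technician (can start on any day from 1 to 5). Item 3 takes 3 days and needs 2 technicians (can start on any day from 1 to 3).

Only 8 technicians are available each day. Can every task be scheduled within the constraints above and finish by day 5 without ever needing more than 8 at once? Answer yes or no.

yes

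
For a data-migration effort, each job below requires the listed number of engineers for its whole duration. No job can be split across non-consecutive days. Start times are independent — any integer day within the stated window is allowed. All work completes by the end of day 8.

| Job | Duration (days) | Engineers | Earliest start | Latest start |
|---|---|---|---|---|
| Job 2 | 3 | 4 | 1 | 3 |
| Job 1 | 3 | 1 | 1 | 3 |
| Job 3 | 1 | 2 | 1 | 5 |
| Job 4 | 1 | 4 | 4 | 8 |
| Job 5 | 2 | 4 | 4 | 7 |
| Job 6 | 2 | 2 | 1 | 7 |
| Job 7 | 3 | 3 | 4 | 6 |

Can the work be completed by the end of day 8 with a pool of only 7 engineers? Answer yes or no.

Schedule Job 2@1, Job 1@1, Job 3@1, Job 4@4, Job 5@5, Job 6@2, Job 7@4: d1:7  d2:7  d3:7  d4:7  d5:7  d6:7  d7:0  d8:0 — peak 7 ≤ 7.

yes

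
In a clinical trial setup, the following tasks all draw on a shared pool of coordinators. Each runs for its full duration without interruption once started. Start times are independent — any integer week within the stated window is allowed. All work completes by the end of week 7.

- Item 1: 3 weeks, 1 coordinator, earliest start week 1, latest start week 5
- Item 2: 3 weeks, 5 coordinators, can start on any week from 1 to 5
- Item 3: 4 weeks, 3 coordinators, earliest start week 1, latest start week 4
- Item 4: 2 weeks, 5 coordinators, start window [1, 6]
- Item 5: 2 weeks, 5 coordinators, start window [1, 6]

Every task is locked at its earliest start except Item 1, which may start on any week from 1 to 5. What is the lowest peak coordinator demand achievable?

18

Item 1@1: w1:19  w2:19  w3:9  w4:3  w5:0  w6:0  w7:0 → peak 19
Item 1@2: w1:18  w2:19  w3:9  w4:4  w5:0  w6:0  w7:0 → peak 19
Item 1@3: w1:18  w2:18  w3:9  w4:4  w5:1  w6:0  w7:0 → peak 18
Item 1@4: w1:18  w2:18  w3:8  w4:4  w5:1  w6:1  w7:0 → peak 18
Item 1@5: w1:18  w2:18  w3:8  w4:3  w5:1  w6:1  w7:1 → peak 18
Best is Item 1@3, peak 18.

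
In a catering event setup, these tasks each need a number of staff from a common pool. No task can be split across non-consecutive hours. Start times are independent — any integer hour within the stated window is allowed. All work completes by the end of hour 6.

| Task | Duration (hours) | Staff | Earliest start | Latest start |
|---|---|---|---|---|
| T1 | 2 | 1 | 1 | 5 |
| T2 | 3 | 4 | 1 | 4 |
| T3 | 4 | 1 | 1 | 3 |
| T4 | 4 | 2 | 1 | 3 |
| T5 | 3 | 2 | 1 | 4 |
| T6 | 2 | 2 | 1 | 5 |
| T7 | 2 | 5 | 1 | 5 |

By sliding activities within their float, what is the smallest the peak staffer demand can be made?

Early-start (T1@1, T2@1, T3@1, T4@1, T5@1, T6@1, T7@1) gives peak 17: h1:17  h2:17  h3:9  h4:3  h5:0  h6:0.
Shift T1→3, T3→3, T5→4, T7→5.
Schedule T1@3, T2@1, T3@3, T4@1, T5@4, T6@1, T7@5: h1:8  h2:8  h3:8  h4:6  h5:8  h6:8 — peak 8.
Total staffer-hours = 46 over 6 hours ⇒ peak ≥ ⌈46/6⌉ = 8, so 8 is optimal.

8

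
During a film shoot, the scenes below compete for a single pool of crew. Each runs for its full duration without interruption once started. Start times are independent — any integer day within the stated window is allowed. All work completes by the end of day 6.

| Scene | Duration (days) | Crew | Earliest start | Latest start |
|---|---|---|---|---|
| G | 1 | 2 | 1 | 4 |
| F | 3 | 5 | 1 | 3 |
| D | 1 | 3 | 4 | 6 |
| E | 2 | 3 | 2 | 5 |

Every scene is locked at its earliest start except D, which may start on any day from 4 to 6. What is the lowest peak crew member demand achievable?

8

D@4: d1:7  d2:8  d3:8  d4:3  d5:0  d6:0 → peak 8
D@5: d1:7  d2:8  d3:8  d4:0  d5:3  d6:0 → peak 8
D@6: d1:7  d2:8  d3:8  d4:0  d5:0  d6:3 → peak 8
Best is D@4, peak 8.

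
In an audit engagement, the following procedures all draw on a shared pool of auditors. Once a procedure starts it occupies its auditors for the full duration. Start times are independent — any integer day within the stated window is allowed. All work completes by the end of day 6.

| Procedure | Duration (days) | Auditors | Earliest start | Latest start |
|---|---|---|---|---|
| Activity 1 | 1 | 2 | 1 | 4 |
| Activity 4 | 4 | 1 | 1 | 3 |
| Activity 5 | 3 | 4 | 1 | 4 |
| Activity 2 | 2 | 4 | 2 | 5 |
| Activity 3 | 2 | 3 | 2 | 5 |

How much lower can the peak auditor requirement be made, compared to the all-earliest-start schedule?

5

Early-start peak: d1:7  d2:12  d3:12  d4:1  d5:0  d6:0 ⇒ 12.
Leveled (Activity 1@1, Activity 4@1, Activity 5@1, Activity 2@4, Activity 3@5): d1:7  d2:5  d3:5  d4:5  d5:7  d6:3 ⇒ 7.
Reduction 12 − 7 = 5.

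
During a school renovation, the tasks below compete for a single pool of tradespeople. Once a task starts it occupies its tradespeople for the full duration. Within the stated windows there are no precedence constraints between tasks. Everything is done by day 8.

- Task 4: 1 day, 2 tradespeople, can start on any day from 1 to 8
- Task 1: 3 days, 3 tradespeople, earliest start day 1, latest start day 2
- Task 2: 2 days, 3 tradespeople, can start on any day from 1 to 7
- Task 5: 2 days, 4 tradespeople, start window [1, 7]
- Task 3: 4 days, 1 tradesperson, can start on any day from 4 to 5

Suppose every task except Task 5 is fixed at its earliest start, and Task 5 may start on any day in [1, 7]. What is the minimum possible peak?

8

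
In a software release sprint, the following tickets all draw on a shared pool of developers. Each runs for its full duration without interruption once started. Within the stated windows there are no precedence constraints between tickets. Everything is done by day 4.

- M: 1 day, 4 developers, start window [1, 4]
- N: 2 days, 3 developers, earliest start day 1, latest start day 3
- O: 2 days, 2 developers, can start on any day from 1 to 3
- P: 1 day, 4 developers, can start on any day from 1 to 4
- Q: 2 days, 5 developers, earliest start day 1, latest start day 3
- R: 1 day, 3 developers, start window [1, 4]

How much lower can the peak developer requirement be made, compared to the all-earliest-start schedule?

12

Early-start peak: d1:21  d2:10  d3:0  d4:0 ⇒ 21.
Leveled (M@1, N@1, O@1, P@2, Q@3, R@3): d1:9  d2:9  d3:8  d4:5 ⇒ 9.
Reduction 21 − 9 = 12.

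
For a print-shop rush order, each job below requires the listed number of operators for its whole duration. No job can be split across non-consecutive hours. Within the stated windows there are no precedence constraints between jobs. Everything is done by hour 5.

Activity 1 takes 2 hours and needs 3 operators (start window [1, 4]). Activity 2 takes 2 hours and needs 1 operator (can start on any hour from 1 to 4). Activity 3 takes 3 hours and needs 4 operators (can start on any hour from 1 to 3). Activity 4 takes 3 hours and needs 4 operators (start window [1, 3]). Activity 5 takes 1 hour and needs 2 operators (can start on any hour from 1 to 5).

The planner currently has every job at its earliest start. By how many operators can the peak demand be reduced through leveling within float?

Early-start peak: h1:14  h2:12  h3:8  h4:0  h5:0 ⇒ 14.
Leveled (Activity 1@1, Activity 2@1, Activity 3@1, Activity 4@3, Activity 5@4): h1:8  h2:8  h3:8  h4:6  h5:4 ⇒ 8.
Reduction 14 − 8 = 6.

6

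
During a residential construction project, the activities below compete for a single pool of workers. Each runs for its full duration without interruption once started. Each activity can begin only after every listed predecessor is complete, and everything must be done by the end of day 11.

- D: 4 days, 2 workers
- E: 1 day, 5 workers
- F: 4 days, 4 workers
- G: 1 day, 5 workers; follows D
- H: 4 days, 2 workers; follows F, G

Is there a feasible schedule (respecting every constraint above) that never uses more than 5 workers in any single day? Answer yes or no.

no

The minimum achievable peak is 6; 5 < 6, so no feasible schedule stays within the cap.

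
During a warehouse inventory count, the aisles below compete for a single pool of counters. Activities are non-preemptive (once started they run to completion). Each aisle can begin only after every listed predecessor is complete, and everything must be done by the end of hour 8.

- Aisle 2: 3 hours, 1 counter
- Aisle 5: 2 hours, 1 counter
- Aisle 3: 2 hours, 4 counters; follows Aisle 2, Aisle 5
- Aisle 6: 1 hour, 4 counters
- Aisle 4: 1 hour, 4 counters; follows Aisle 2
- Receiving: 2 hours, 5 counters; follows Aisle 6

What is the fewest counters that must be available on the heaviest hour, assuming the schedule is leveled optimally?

5

Early-start (Aisle 2@1, Aisle 5@1, Aisle 3@4, Aisle 6@1, Aisle 4@4, Receiving@2) gives peak 8: h1:6  h2:7  h3:6  h4:8  h5:4  h6:0  h7:0  h8:0.
Shift Aisle 6→3, Aisle 4→6, Receiving→7.
Schedule Aisle 2@1, Aisle 5@1, Aisle 3@4, Aisle 6@3, Aisle 4@6, Receiving@7: h1:2  h2:2  h3:5  h4:4  h5:4  h6:4  h7:5  h8:5 — peak 5.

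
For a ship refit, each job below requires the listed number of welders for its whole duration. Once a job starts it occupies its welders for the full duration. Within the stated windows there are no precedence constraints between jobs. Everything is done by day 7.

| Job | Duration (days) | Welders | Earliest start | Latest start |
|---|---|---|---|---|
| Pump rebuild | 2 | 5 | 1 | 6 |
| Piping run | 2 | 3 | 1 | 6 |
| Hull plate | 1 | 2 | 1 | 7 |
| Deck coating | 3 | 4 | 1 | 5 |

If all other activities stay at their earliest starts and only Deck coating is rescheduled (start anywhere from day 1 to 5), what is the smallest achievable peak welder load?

Deck coating@1: d1:14  d2:12  d3:4  d4:0  d5:0  d6:0  d7:0 → peak 14
Deck coating@2: d1:10  d2:12  d3:4  d4:4  d5:0  d6:0  d7:0 → peak 12
Deck coating@3: d1:10  d2:8  d3:4  d4:4  d5:4  d6:0  d7:0 → peak 10
Deck coating@4: d1:10  d2:8  d3:0  d4:4  d5:4  d6:4  d7:0 → peak 10
Deck coating@5: d1:10  d2:8  d3:0  d4:0  d5:4  d6:4  d7:4 → peak 10
Best is Deck coating@3, peak 10.

10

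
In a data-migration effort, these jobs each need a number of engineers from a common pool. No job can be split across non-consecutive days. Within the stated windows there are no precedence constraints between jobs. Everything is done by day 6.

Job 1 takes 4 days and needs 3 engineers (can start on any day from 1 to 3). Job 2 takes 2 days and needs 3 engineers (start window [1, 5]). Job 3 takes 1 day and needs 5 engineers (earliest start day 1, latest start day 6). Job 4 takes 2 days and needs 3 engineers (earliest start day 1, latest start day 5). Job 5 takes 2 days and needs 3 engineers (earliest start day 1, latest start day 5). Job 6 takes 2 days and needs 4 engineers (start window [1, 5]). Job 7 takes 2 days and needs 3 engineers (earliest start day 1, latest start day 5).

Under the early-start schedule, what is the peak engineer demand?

24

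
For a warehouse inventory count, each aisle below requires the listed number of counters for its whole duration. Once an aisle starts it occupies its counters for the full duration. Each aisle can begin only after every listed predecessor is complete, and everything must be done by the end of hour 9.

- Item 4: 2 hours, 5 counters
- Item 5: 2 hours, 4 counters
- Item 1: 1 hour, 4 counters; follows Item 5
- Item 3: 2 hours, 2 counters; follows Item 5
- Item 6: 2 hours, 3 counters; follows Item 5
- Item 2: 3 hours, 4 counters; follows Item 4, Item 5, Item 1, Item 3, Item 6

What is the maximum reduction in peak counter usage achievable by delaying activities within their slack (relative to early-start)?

2

Early-start peak: h1:9  h2:9  h3:9  h4:5  h5:4  h6:4  h7:4  h8:0  h9:0 ⇒ 9.
Leveled (Item 4@3, Item 5@1, Item 1@5, Item 3@3, Item 6@5, Item 2@7): h1:4  h2:4  h3:7  h4:7  h5:7  h6:3  h7:4  h8:4  h9:4 ⇒ 7.
Reduction 9 − 7 = 2.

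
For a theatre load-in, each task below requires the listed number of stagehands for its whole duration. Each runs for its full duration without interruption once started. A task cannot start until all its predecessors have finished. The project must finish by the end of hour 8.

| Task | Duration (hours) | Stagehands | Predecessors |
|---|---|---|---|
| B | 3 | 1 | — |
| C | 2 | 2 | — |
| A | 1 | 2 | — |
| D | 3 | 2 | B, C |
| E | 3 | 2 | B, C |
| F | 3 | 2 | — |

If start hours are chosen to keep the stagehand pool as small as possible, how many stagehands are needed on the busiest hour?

Early-start (B@1, C@1, A@1, D@4, E@4, F@1) gives peak 7: h1:7  h2:5  h3:3  h4:4  h5:4  h6:4  h7:0  h8:0.
Shift A→4, D→5, E→6, F→3.
Schedule B@1, C@1, A@4, D@5, E@6, F@3: h1:3  h2:3  h3:3  h4:4  h5:4  h6:4  h7:4  h8:2 — peak 4.
Total stagehand-hours = 27 over 8 hours ⇒ peak ≥ ⌈27/8⌉ = 4, so 4 is optimal.

4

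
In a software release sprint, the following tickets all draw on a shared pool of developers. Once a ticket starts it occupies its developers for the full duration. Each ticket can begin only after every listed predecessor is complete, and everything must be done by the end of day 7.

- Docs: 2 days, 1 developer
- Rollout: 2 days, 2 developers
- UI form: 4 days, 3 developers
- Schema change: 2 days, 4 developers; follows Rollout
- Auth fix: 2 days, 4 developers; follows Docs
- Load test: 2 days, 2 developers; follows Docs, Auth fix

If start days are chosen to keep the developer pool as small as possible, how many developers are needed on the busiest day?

Early-start (Docs@1, Rollout@1, UI form@1, Schema change@3, Auth fix@3, Load test@5) gives peak 11: d1:6  d2:6  d3:11  d4:11  d5:2  d6:2  d7:0.
Shift Schema change→5.
Schedule Docs@1, Rollout@1, UI form@1, Schema change@5, Auth fix@3, Load test@5: d1:6  d2:6  d3:7  d4:7  d5:6  d6:6  d7:0 — peak 7.

7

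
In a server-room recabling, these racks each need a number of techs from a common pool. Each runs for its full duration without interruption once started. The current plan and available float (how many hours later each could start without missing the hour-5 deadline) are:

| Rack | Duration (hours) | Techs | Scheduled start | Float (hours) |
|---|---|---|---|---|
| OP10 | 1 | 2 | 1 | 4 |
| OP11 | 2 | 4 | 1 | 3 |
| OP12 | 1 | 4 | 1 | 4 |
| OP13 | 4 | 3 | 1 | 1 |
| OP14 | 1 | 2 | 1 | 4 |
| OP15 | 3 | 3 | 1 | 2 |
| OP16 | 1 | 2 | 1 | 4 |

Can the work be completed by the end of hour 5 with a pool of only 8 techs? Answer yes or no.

Schedule OP10@1, OP11@4, OP12@5, OP13@1, OP14@2, OP15@1, OP16@3: h1:8  h2:8  h3:8  h4:7  h5:8 — peak 8 ≤ 8.

yes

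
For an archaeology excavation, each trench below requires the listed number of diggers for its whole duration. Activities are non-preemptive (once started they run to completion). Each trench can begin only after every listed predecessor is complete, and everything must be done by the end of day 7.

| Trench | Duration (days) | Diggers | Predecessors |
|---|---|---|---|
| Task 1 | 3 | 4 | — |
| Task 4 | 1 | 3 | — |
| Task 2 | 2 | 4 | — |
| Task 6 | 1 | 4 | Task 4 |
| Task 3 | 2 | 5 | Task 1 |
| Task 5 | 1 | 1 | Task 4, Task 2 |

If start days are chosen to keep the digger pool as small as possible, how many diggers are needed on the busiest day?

8

Early-start (Task 1@1, Task 4@1, Task 2@1, Task 6@2, Task 3@4, Task 5@3) gives peak 12: d1:11  d2:12  d3:5  d4:5  d5:5  d6:0  d7:0.
Shift Task 2→2, Task 6→4, Task 3→5, Task 5→4.
Schedule Task 1@1, Task 4@1, Task 2@2, Task 6@4, Task 3@5, Task 5@4: d1:7  d2:8  d3:8  d4:5  d5:5  d6:5  d7:0 — peak 8.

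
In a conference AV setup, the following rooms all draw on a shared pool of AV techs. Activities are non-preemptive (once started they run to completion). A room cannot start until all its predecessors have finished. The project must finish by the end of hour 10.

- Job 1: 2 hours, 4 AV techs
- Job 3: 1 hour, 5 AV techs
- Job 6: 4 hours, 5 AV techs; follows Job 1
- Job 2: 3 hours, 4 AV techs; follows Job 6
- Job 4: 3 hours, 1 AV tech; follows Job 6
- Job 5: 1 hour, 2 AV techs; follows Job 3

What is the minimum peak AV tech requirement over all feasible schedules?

6

Early-start (Job 1@1, Job 3@1, Job 6@3, Job 2@7, Job 4@7, Job 5@2) gives peak 9: h1:9  h2:6  h3:5  h4:5  h5:5  h6:5  h7:5  h8:5  h9:5  h10:0.
Shift Job 3→7, Job 2→8, Job 5→10.
Schedule Job 1@1, Job 3@7, Job 6@3, Job 2@8, Job 4@7, Job 5@10: h1:4  h2:4  h3:5  h4:5  h5:5  h6:5  h7:6  h8:5  h9:5  h10:6 — peak 6.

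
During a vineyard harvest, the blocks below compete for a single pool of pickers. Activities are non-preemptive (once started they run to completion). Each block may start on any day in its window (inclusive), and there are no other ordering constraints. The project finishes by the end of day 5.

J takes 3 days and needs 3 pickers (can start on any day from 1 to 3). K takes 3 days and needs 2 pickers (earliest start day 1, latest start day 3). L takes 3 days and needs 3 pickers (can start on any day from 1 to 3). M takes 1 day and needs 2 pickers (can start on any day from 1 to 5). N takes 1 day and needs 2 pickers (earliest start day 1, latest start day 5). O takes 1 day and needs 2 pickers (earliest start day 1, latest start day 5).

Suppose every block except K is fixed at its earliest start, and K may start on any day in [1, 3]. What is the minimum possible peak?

12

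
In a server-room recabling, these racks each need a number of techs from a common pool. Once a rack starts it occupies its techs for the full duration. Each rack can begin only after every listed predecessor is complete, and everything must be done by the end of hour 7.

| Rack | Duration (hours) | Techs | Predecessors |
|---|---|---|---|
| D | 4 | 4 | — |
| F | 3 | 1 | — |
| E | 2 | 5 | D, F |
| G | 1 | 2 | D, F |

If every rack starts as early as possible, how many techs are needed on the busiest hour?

7

Early-start schedule: D@1, F@1, E@5, G@5.
Load per hour: hour 1: 5, hour 2: 5, hour 3: 5, hour 4: 4, hour 5: 7, hour 6: 5, hour 7: 0.
Peak is 7.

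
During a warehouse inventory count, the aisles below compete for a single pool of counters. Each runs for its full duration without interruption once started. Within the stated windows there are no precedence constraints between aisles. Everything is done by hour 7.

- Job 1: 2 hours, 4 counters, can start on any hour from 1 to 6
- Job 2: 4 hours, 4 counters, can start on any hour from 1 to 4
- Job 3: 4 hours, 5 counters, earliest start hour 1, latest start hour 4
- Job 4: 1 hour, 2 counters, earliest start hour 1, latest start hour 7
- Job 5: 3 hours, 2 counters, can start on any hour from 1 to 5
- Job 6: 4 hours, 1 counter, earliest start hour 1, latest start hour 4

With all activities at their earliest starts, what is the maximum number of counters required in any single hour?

18

Early-start schedule: Job 1@1, Job 2@1, Job 3@1, Job 4@1, Job 5@1, Job 6@1.
Load per hour: hour 1: 18, hour 2: 16, hour 3: 12, hour 4: 10, hour 5: 0, hour 6: 0, hour 7: 0.
Peak is 18.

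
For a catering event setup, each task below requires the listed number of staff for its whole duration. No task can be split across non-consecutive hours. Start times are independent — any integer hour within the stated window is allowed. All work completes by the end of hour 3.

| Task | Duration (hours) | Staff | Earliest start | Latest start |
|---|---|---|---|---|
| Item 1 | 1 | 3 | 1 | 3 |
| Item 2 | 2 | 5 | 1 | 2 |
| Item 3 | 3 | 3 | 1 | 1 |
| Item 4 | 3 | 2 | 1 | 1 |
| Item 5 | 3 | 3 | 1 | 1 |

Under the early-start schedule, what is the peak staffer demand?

Early-start schedule: Item 1@1, Item 2@1, Item 3@1, Item 4@1, Item 5@1.
Load per hour: hour 1: 16, hour 2: 13, hour 3: 8.
Peak is 16.

16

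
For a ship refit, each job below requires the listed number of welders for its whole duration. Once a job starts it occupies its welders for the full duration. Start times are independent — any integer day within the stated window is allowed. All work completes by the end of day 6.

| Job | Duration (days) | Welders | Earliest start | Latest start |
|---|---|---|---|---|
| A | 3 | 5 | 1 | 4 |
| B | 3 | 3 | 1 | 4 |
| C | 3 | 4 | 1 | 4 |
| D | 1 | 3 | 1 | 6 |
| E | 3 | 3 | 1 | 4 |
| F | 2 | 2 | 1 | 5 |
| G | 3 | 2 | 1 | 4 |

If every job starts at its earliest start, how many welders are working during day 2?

19

At early start, day 2 has: A, B, C, E, F, G.
Demand: 5 + 3 + 4 + 3 + 2 + 2 = 19.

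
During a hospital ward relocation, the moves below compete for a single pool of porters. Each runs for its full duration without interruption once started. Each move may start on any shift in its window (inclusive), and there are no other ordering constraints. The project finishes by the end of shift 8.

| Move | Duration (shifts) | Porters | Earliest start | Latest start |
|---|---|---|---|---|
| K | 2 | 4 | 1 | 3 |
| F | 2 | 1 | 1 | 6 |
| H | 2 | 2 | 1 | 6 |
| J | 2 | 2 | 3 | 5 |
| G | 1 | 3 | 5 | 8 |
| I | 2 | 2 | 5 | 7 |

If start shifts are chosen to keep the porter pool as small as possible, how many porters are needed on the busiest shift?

4

Early-start (K@1, F@1, H@1, J@3, G@5, I@5) gives peak 7: s1:7  s2:7  s3:2  s4:2  s5:5  s6:2  s7:0  s8:0.
Shift F→3, H→3, J→5, G→7.
Schedule K@1, F@3, H@3, J@5, G@7, I@5: s1:4  s2:4  s3:3  s4:3  s5:4  s6:4  s7:3  s8:0 — peak 4.
Total porter-shifts = 25 over 8 shifts ⇒ peak ≥ ⌈25/8⌉ = 4, so 4 is optimal.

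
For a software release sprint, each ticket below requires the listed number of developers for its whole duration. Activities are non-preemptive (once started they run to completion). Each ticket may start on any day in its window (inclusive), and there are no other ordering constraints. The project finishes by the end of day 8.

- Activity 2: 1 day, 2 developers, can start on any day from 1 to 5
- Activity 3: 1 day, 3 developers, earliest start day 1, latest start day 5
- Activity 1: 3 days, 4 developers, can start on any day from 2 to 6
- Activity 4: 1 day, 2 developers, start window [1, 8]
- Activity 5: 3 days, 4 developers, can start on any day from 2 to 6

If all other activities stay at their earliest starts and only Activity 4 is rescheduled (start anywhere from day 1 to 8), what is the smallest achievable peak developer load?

8

Activity 4@1: d1:7  d2:8  d3:8  d4:8  d5:0  d6:0  d7:0  d8:0 → peak 8
Activity 4@2: d1:5  d2:10  d3:8  d4:8  d5:0  d6:0  d7:0  d8:0 → peak 10
Activity 4@3: d1:5  d2:8  d3:10  d4:8  d5:0  d6:0  d7:0  d8:0 → peak 10
Activity 4@4: d1:5  d2:8  d3:8  d4:10  d5:0  d6:0  d7:0  d8:0 → peak 10
Activity 4@5: d1:5  d2:8  d3:8  d4:8  d5:2  d6:0  d7:0  d8:0 → peak 8
Activity 4@6: d1:5  d2:8  d3:8  d4:8  d5:0  d6:2  d7:0  d8:0 → peak 8
Activity 4@7: d1:5  d2:8  d3:8  d4:8  d5:0  d6:0  d7:2  d8:0 → peak 8
Activity 4@8: d1:5  d2:8  d3:8  d4:8  d5:0  d6:0  d7:0  d8:2 → peak 8
Best is Activity 4@1, peak 8.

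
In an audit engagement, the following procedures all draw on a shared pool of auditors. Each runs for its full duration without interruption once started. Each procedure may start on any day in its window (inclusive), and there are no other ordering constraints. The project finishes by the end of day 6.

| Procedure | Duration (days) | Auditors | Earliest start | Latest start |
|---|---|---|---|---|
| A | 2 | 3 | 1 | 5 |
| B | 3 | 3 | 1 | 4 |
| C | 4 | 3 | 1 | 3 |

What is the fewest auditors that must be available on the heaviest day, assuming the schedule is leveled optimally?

6

Early-start (A@1, B@1, C@1) gives peak 9: d1:9  d2:9  d3:6  d4:3  d5:0  d6:0.
Shift C→3.
Schedule A@1, B@1, C@3: d1:6  d2:6  d3:6  d4:3  d5:3  d6:3 — peak 6.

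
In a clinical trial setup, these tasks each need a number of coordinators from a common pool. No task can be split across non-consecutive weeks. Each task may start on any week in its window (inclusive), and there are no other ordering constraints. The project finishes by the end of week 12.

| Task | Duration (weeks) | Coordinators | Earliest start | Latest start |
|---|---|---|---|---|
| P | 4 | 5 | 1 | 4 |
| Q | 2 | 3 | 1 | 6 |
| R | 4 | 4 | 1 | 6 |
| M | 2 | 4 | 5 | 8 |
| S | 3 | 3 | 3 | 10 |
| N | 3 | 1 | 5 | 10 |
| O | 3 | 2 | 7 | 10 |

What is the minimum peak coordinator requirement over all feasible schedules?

8

Early-start (P@1, Q@1, R@1, M@5, S@3, N@5, O@7) gives peak 12: w1:12  w2:12  w3:12  w4:12  w5:8  w6:5  w7:3  w8:2  w9:2  w10:0  w11:0  w12:0.
Shift R→5, S→7, N→7, O→9.
Schedule P@1, Q@1, R@5, M@5, S@7, N@7, O@9: w1:8  w2:8  w3:5  w4:5  w5:8  w6:8  w7:8  w8:8  w9:6  w10:2  w11:2  w12:0 — peak 8.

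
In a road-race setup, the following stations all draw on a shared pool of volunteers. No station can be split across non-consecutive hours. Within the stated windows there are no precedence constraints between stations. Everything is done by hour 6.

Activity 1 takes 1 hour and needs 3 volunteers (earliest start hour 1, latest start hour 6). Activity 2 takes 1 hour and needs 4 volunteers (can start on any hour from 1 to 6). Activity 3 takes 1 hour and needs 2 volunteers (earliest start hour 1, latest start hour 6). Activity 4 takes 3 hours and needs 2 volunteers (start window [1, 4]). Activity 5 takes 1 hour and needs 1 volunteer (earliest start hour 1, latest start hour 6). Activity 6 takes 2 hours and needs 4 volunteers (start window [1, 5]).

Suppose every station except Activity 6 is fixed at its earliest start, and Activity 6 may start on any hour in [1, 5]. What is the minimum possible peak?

12

Activity 6@1: h1:16  h2:6  h3:2  h4:0  h5:0  h6:0 → peak 16
Activity 6@2: h1:12  h2:6  h3:6  h4:0  h5:0  h6:0 → peak 12
Activity 6@3: h1:12  h2:2  h3:6  h4:4  h5:0  h6:0 → peak 12
Activity 6@4: h1:12  h2:2  h3:2  h4:4  h5:4  h6:0 → peak 12
Activity 6@5: h1:12  h2:2  h3:2  h4:0  h5:4  h6:4 → peak 12
Best is Activity 6@2, peak 12.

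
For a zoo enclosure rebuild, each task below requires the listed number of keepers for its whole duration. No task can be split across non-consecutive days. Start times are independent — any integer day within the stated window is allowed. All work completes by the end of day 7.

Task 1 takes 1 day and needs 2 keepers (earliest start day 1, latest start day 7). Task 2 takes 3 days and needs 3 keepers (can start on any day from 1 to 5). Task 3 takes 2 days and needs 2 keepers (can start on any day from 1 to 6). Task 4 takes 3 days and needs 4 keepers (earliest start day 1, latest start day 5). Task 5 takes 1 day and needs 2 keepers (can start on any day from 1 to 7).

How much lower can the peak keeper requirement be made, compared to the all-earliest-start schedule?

8

Early-start peak: d1:13  d2:9  d3:7  d4:0  d5:0  d6:0  d7:0 ⇒ 13.
Leveled (Task 1@1, Task 2@1, Task 3@2, Task 4@4, Task 5@7): d1:5  d2:5  d3:5  d4:4  d5:4  d6:4  d7:2 ⇒ 5.
Reduction 13 − 5 = 8.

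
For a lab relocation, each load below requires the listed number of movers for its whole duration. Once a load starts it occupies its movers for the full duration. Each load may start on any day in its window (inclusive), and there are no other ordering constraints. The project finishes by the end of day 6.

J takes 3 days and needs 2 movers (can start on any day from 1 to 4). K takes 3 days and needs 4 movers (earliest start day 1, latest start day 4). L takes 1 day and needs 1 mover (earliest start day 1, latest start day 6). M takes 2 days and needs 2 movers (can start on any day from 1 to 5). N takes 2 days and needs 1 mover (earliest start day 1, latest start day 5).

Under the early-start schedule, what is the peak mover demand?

Early-start schedule: J@1, K@1, L@1, M@1, N@1.
Load per day: day 1: 10, day 2: 9, day 3: 6, day 4: 0, day 5: 0, day 6: 0.
Peak is 10.

10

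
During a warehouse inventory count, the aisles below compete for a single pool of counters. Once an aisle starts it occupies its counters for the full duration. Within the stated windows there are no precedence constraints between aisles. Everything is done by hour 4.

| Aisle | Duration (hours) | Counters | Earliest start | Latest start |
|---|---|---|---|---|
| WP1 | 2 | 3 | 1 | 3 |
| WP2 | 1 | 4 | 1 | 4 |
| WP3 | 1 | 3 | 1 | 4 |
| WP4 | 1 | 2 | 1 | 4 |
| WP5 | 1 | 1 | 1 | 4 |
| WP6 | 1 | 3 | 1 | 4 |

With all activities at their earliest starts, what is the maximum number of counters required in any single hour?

Early-start schedule: WP1@1, WP2@1, WP3@1, WP4@1, WP5@1, WP6@1.
Load per hour: hour 1: 16, hour 2: 3, hour 3: 0, hour 4: 0.
Peak is 16.

16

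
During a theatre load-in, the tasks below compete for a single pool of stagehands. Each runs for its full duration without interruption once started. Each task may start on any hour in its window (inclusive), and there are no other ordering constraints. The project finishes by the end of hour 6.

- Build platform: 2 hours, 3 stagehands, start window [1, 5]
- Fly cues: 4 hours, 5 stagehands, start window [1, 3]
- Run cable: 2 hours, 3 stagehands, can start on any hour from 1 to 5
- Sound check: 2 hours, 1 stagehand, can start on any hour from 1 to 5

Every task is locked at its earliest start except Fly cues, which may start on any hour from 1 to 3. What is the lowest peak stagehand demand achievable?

7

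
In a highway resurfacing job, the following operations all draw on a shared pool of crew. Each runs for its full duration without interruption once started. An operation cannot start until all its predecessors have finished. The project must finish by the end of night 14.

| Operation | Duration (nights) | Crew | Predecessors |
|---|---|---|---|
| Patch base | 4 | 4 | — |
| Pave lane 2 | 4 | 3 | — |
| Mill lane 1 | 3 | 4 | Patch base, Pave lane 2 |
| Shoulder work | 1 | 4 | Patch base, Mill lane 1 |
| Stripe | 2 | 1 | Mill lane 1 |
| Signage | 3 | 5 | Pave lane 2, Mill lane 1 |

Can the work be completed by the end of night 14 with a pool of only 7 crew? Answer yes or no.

yes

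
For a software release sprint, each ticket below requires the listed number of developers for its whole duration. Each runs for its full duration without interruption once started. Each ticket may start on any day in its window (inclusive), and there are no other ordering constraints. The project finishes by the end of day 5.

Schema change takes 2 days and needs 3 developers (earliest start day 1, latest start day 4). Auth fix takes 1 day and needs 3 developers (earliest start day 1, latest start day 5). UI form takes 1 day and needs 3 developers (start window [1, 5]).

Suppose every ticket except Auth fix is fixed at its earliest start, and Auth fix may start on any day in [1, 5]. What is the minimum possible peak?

6

Auth fix@1: d1:9  d2:3  d3:0  d4:0  d5:0 → peak 9
Auth fix@2: d1:6  d2:6  d3:0  d4:0  d5:0 → peak 6
Auth fix@3: d1:6  d2:3  d3:3  d4:0  d5:0 → peak 6
Auth fix@4: d1:6  d2:3  d3:0  d4:3  d5:0 → peak 6
Auth fix@5: d1:6  d2:3  d3:0  d4:0  d5:3 → peak 6
Best is Auth fix@2, peak 6.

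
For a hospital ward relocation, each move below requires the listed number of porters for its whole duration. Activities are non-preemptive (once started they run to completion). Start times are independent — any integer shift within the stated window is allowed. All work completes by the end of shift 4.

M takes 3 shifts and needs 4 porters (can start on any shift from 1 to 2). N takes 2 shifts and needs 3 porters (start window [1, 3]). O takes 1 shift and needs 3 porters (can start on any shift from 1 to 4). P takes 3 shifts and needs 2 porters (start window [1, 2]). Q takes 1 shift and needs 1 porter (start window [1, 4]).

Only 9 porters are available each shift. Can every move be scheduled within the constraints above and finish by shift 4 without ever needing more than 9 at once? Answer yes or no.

yes

Schedule M@1, N@1, O@3, P@1, Q@4: s1:9  s2:9  s3:9  s4:1 — peak 9 ≤ 9.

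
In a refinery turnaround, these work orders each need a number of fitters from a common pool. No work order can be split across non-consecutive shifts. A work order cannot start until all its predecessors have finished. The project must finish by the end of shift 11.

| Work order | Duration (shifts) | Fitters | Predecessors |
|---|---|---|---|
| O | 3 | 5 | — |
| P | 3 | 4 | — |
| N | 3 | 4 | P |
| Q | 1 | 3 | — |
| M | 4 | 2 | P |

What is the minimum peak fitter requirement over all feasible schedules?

6

Early-start (O@1, P@1, N@4, Q@1, M@4) gives peak 12: s1:12  s2:9  s3:9  s4:6  s5:6  s6:6  s7:2  s8:0  s9:0  s10:0  s11:0.
Shift P→4, N→7, Q→10, M→7.
Schedule O@1, P@4, N@7, Q@10, M@7: s1:5  s2:5  s3:5  s4:4  s5:4  s6:4  s7:6  s8:6  s9:6  s10:5  s11:0 — peak 6.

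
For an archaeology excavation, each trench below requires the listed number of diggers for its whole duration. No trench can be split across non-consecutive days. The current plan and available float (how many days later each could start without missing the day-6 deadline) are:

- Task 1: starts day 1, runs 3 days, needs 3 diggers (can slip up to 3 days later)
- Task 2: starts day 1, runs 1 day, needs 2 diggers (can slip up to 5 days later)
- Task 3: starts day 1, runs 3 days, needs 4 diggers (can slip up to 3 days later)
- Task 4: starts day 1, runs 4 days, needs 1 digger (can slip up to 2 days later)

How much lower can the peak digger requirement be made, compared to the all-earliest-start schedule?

Early-start peak: d1:10  d2:8  d3:8  d4:1  d5:0  d6:0 ⇒ 10.
Leveled (Task 1@1, Task 2@1, Task 3@4, Task 4@2): d1:5  d2:4  d3:4  d4:5  d5:5  d6:4 ⇒ 5.
Reduction 10 − 5 = 5.

5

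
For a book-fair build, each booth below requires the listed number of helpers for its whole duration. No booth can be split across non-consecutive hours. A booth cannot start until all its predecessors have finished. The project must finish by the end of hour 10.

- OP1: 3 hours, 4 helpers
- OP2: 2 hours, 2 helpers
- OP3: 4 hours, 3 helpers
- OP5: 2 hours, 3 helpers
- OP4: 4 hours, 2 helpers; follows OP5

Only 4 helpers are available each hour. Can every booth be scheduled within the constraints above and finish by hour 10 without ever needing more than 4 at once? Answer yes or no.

no

Total helper-hours = 42; over 10 hours the average is 42/10 > 4, so some hour must exceed 4.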